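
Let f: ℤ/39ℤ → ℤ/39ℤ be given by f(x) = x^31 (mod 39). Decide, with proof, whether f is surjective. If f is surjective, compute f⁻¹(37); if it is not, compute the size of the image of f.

Computing x^31 mod 39 for each x (by repeated squaring, reducing mod 39 at every step), the values f(0), f(1), …, f(38) are: 0, 1, 11, 3, 4, 8, 33, 19, 5, 9, 10, 2, 12, 13, 14, 24, 16, 17, 21, 7, 32, 18, 22, 23, 15, 25, 26, 27, 37, 29, 30, 34, 20, 6, 31, 35, 36, 28, 38.
Every element of ℤ/39ℤ appears exactly once in this list, so f is a bijection, and in particular surjective.
Since f is surjective, we read off the preimage of 37 from the same table: f(28) = 37, so f⁻¹(37) = 28.

28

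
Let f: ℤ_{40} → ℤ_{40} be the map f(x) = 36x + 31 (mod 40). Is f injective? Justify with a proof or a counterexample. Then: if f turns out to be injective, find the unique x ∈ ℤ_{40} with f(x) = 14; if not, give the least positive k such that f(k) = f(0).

10

We have gcd(36, 40) = 4 > 1. Taking s = 0 and t = 10: f(0) = 31 and f(10) = 36·10 + 31 = 391 ≡ 31 (mod 40).
So f(0) = f(10) while 0 ≠ 10, so f is not injective.
Since f is not injective, we find the least positive k with f(k) = f(0): this means 36k ≡ 0 (mod 40), i.e. 40 ∣ 36k. Since gcd(36, 40) = 4, dividing through by 4 this holds exactly when 10 ∣ 9k, and as gcd(9, 10) = 1, exactly when 10 ∣ k.
The smallest positive such k is 10.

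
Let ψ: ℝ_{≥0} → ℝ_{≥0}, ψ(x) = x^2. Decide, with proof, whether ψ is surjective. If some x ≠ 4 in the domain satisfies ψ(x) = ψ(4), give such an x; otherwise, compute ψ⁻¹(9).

For any y ∈ ℝ_{≥0}, x = y^{1/2} ∈ ℝ_{≥0} gives ψ(x) = y, so ψ is surjective.
Since x ↦ x^2 is strictly increasing on ℝ_{≥0}, it is injective there, so no x ≠ 4 in the domain has ψ(x) = ψ(4). We therefore compute ψ⁻¹(9) = 9^{1/2} = 3 (indeed 3^2 = 9).

3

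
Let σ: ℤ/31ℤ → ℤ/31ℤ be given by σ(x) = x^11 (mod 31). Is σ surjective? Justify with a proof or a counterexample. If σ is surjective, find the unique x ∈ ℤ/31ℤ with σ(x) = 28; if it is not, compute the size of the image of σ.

18

Since 31 is prime, the nonzero elements of ℤ/31ℤ form a cyclic group of order 30.
As gcd(11, 30) = 1, raising to the 11th power is a bijection on this group: if x_1^11 ≡ x_2^11 then (x_1x_2^{−1})^11 = 1, and the only element of order dividing gcd(11, 30) = 1 is 1, so x_1 = x_2.
With σ(0) = 0 this makes σ injective on all of ℤ/31ℤ, hence bijective (finite equal-size domain and codomain). In particular σ is surjective.
Since σ is surjective, we find the preimage of 28. The inverse of x ↦ x^11 on (ℤ/31ℤ)^× is x ↦ x^11, because 11·11 = 121 = 4·30 + 1 ≡ 1 (mod 30) and x^{30} = 1 for x ≠ 0 (Fermat). So σ⁻¹(28) = 28^11 mod 31.
Repeated squaring mod 31: 28^1 ≡ 28, 28^2 ≡ 28² = 784 ≡ 9, 28^4 ≡ 9² = 81 ≡ 19, 28^8 ≡ 19² = 361 ≡ 20. Since 11 = 8 + 2 + 1, 28^11 ≡ 20·9·28: 20·9 = 180 ≡ 25, then 25·28 = 700 ≡ 18. So 28^11 ≡ 18 (mod 31).
Hence σ⁻¹(28) = 18.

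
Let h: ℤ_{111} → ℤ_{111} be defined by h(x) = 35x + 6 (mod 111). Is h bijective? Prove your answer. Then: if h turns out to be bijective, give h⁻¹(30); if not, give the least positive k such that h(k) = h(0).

99

Recall: h is injective if h(u) = h(v) implies u = v.
If h(u) = h(v), then 35u ≡ 35v (mod 111). Because gcd(35, 111) = 1, we may cancel 35 to get u ≡ v (mod 111).
We now compute 35⁻¹ mod 111 explicitly. Euclid's algorithm: 111 = 3·35 + 6, 35 = 5·6 + 5, 6 = 1·5 + 1; back-substituting gives 1 = 92·35 − 29·111, so 35⁻¹ ≡ 92 (mod 111).
For any y ∈ ℤ_{111}, x = 92(y − 6) mod 111 satisfies h(x) = 35·92(y − 6) + 6 ≡ y (since 35·92 ≡ 1 mod 111). So every y has a preimage.
Hence h is bijective.
Since h is bijective, we find h⁻¹(30): we need 35x ≡ 30 − 6 ≡ 24 (mod 111). Using 35⁻¹ = 92: x ≡ 92·24 = 2208 = 19·111 + 99, so x = 99.
Check: h(99) = 35·99 + 6 = 3471 = 31·111 + 30 ≡ 30 (mod 111).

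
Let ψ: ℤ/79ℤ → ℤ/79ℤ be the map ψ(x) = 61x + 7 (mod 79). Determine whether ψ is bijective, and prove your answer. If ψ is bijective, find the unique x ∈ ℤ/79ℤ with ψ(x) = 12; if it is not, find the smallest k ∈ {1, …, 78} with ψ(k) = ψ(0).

By definition, injectivity means: for all u, v in the domain, ψ(u) = ψ(v) implies u = v.
If ψ(u) = ψ(v), then 61u ≡ 61v (mod 79). Because gcd(61, 79) = 1, we may cancel 61 to get u ≡ v (mod 79).
We now compute 61⁻¹ mod 79 explicitly. Euclid's algorithm: 79 = 1·61 + 18, 61 = 3·18 + 7, 18 = 2·7 + 4, 7 = 1·4 + 3, 4 = 1·3 + 1; back-substituting gives 1 = 57·61 − 44·79, so 61⁻¹ ≡ 57 (mod 79).
Then y ↦ 57(y − 7) is a two-sided inverse to ψ, so every y ∈ ℤ/79ℤ has a preimage.
So ψ is bijective.
Since ψ is bijective, we compute ψ⁻¹(12): solve 61x + 7 ≡ 12 (mod 79), i.e. 61x ≡ 5 (mod 79).
Multiplying by 61⁻¹ = 57 gives x ≡ 57·5 = 285 = 3·79 + 48 ≡ 48 (mod 79).
Check: ψ(48) = 61·48 + 7 = 2935 = 37·79 + 12 ≡ 12 (mod 79).

48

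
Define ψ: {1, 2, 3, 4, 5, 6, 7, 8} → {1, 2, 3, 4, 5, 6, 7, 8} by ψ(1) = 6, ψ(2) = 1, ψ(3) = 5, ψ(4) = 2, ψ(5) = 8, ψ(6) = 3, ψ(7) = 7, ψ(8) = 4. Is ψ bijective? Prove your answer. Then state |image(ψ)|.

The values 6, 1, 5, 2, 8, 3, 7, 4 are a permutation of {1, 2, 3, 4, 5, 6, 7, 8}: each element appears exactly once.
So ψ is injective and surjective, hence bijective.
The image of ψ is {1, 2, 3, 4, 5, 6, 7, 8}, which has 8 elements.

8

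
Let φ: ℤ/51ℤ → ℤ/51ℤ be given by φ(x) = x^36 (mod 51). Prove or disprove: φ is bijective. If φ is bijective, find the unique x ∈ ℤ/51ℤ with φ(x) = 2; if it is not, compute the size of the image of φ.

10

φ(1) = 1^36 = 1.
φ(4): Repeated squaring mod 51: 4^1 ≡ 4, 4^2 ≡ 4² = 16, 4^4 ≡ 16² = 256 ≡ 1, 4^8 ≡ 1² = 1, 4^16 ≡ 1² = 1, 4^32 ≡ 1² = 1. Since 36 = 32 + 4, 4^36 ≡ 1·1: 1·1 = 1. So 4^36 ≡ 1 (mod 51).
So φ(1) = φ(4) = 1 while 1 ≠ 4, so φ is not injective, hence not bijective.
Since φ is not bijective, we determine |image(φ)|. Computing x^36 mod 51 for each x (by repeated squaring, reducing mod 51 at every step), the values φ(0), φ(1), …, φ(50) are: 0, 1, 16, 30, 1, 13, 21, 4, 16, 33, 4, 4, 30, 1, 13, 33, 1, 34, 18, 16, 13, 18, 13, 4, 21, 16, 16, 21, 4, 13, 18, 13, 16, 18, 34, 1, 33, 13, 1, 30, 4, 4, 33, 16, 4, 21, 13, 1, 30, 16, 1.
The distinct values are {0, 1, 4, 13, 16, 18, 21, 30, 33, 34}; there are 10 of them.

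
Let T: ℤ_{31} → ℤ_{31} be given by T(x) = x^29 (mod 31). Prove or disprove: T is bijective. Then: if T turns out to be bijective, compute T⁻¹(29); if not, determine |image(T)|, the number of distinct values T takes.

Since 31 is prime, the nonzero elements of ℤ_{31} form a cyclic group of order 30.
As gcd(29, 30) = 1, raising to the 29th power is a bijection on this group: if x_1^29 ≡ x_2^29 then (x_1x_2^{−1})^29 = 1, and the only element of order dividing gcd(29, 30) = 1 is 1, so x_1 = x_2.
With T(0) = 0 this makes T injective on all of ℤ_{31}, hence bijective (finite equal-size domain and codomain). In particular T is bijective.
Since T is bijective, we find the preimage of 29. The inverse of x ↦ x^29 on (ℤ_{31})^× is x ↦ x^29, because 29·29 = 841 = 28·30 + 1 ≡ 1 (mod 30) and x^{30} = 1 for x ≠ 0 (Fermat). So T⁻¹(29) = 29^29 mod 31.
Repeated squaring mod 31: 29^1 ≡ 29, 29^2 ≡ 29² = 841 ≡ 4, 29^4 ≡ 4² = 16, 29^8 ≡ 16² = 256 ≡ 8, 29^16 ≡ 8² = 64 ≡ 2. Since 29 = 16 + 8 + 4 + 1, 29^29 ≡ 2·8·16·29: 2·8 = 16, then 16·16 = 256 ≡ 8, then 8·29 = 232 ≡ 15. So 29^29 ≡ 15 (mod 31).
Hence T⁻¹(29) = 15.

15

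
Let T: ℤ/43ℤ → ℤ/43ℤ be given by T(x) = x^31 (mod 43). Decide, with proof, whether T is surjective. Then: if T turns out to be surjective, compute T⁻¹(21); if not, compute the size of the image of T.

4

Since 43 is prime, the nonzero elements of ℤ/43ℤ form a cyclic group of order 42.
As gcd(31, 42) = 1, raising to the 31st power is a bijection on this group: if u^31 ≡ v^31 then (uv^{−1})^31 = 1, and the only element of order dividing gcd(31, 42) = 1 is 1, so u = v.
With T(0) = 0 this makes T injective on all of ℤ/43ℤ, hence bijective (finite equal-size domain and codomain). In particular T is surjective.
Since T is surjective, we find the preimage of 21. The inverse of x ↦ x^31 on (ℤ/43ℤ)^× is x ↦ x^19, because 31·19 = 589 = 14·42 + 1 ≡ 1 (mod 42) and x^{42} = 1 for x ≠ 0 (Fermat). So T⁻¹(21) = 21^19 mod 43.
Repeated squaring mod 43: 21^1 ≡ 21, 21^2 ≡ 21² = 441 ≡ 11, 21^4 ≡ 11² = 121 ≡ 35, 21^8 ≡ 35² = 1225 ≡ 21, 21^16 ≡ 21² = 441 ≡ 11. Since 19 = 16 + 2 + 1, 21^19 ≡ 11·11·21: 11·11 = 121 ≡ 35, then 35·21 = 735 ≡ 4. So 21^19 ≡ 4 (mod 43).
Hence T⁻¹(21) = 4.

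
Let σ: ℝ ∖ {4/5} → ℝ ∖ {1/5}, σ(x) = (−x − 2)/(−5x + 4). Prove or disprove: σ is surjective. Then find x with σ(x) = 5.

11/12

For any y ≠ 1/5, solving y(−5x + 4) = −x − 2 for x gives a well-defined x ≠ 4/5. So σ is surjective.
Solving σ(x) = 5: cross-multiplying gives −x − 2 = 5(−5x + 4), which rearranges to 24x = 22, so x = 11/12.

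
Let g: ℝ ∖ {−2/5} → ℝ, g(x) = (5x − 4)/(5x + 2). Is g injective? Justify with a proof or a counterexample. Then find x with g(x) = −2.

0

Suppose g(s) = g(t). Cross-multiplying: (5s − 4)(5t + 2) = (5t − 4)(5s + 2).
Expanding both sides and cancelling the symmetric terms leaves 30·(s − t) = 0. Since 30 ≠ 0, s = t. So g is injective.
Solving g(x) = −2: cross-multiplying gives 5x − 4 = −2(5x + 2), which rearranges to 15x = 0, so x = 0.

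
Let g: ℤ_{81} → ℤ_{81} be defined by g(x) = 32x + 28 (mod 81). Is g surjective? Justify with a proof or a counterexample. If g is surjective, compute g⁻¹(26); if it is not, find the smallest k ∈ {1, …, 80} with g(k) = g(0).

By definition, g is surjective if every y in the codomain equals g(x) for some x in the domain.
Since gcd(32, 81) = 1, 32 is invertible modulo 81. Euclid's algorithm: 81 = 2·32 + 17, 32 = 1·17 + 15, 17 = 1·15 + 2, 15 = 7·2 + 1; back-substituting gives 1 = 38·32 − 15·81, so 32⁻¹ ≡ 38 (mod 81).
Then y ↦ 38(y − 28) is a two-sided inverse to g, so every y ∈ ℤ_{81} has a preimage.
Hence g is surjective.
Since g is surjective, we find g⁻¹(26): we need 32x ≡ 26 − 28 ≡ 79 (mod 81). Using 32⁻¹ = 38: x ≡ 38·79 = 3002 = 37·81 + 5, so x = 5.
Check: g(5) = 32·5 + 28 = 188 = 2·81 + 26 ≡ 26 (mod 81).

5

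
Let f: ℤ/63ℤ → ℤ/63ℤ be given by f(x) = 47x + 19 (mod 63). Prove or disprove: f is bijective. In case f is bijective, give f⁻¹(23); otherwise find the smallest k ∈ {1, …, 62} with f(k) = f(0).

If f(s) = f(t), then 47s ≡ 47t (mod 63). Because gcd(47, 63) = 1, we may cancel 47 to get s ≡ t (mod 63).
We now compute 47⁻¹ mod 63 explicitly. Euclid's algorithm: 63 = 1·47 + 16, 47 = 2·16 + 15, 16 = 1·15 + 1; back-substituting gives 1 = 59·47 − 44·63, so 47⁻¹ ≡ 59 (mod 63).
For any y ∈ ℤ/63ℤ, x = 59(y − 19) mod 63 satisfies f(x) = 47·59(y − 19) + 19 ≡ y (since 47·59 ≡ 1 mod 63). So every y has a preimage.
Thus f is bijective.
Since f is bijective, we find f⁻¹(23): we need 47x ≡ 23 − 19 ≡ 4 (mod 63). Using 47⁻¹ = 59: x ≡ 59·4 = 236 = 3·63 + 47, so x = 47.
Check: f(47) = 47·47 + 19 = 2228 = 35·63 + 23 ≡ 23 (mod 63).

47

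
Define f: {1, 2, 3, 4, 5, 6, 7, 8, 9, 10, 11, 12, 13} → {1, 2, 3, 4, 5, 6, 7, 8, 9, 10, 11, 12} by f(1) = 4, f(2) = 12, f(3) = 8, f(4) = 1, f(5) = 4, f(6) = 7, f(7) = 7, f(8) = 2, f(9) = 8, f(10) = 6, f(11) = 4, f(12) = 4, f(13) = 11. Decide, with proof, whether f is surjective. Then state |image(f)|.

8

No element maps to 3, so f is not surjective.
The image of f is {1, 2, 4, 6, 7, 8, 11, 12}, which has 8 elements.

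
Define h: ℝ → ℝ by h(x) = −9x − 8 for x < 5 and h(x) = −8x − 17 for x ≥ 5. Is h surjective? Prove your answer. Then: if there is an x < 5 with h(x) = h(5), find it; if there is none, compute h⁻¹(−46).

38/9

Both pieces are strictly decreasing (slopes −9 and −8), so each is injective on its own interval.
The left piece maps (−∞, 5) onto (−53, ∞); the right piece maps [5, ∞) onto (−∞, −57].
The union (−53, ∞) ∪ (−∞, −57] omits the interval between −53 and −57; in particular −53 has no preimage. So h is not surjective.
Because the two images are disjoint, no x < 5 has h(x) = h(5), so we compute h⁻¹(−46): −46 lies in (−53, ∞), so solve −9x − 8 = −46: x = (−46 + 8)/(−9) = 38/9.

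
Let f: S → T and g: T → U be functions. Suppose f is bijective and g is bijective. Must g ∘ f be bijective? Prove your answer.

Injectivity: if g(f(s)) = g(f(t)) then f(s) = f(t) (g injective) so s = t (f injective).
Surjectivity: for c ∈ U pick b with g(b) = c, then a with f(a) = b; then (g ∘ f)(a) = c.
Therefore g ∘ f is bijective.

bijective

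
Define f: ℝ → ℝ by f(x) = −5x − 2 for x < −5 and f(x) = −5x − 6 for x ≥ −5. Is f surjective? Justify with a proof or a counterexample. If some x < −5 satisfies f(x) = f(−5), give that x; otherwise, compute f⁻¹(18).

-24/5

Both pieces are strictly decreasing (slopes −5 and −5), so each is injective on its own interval.
The left piece maps (−∞, −5) onto (23, ∞); the right piece maps [−5, ∞) onto (−∞, 19].
The union (23, ∞) ∪ (−∞, 19] omits the interval between 23 and 19; in particular 23 has no preimage. So f is not surjective.
Because the two images are disjoint, no x < −5 has f(x) = f(−5), so we compute f⁻¹(18): 18 lies in (−∞, 19], so solve −5x − 6 = 18: x = (18 + 6)/(−5) = −24/5.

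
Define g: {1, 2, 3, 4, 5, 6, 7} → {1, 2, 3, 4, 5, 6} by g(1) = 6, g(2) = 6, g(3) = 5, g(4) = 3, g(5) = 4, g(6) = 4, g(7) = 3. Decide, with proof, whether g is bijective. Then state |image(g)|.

g(1) = 6 = g(2) with 1 ≠ 2, so g is not injective, hence not bijective.
The image of g is {3, 4, 5, 6}, which has 4 elements.

4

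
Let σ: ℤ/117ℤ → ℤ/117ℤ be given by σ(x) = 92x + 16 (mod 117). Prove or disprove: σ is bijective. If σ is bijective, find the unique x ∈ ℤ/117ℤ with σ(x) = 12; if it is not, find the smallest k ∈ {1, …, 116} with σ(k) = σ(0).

61

Suppose σ(a) = σ(b) in ℤ/117ℤ. Then 92a + 16 ≡ 92b + 16 (mod 117), hence 92(a − b) ≡ 0 (mod 117).
Since gcd(92, 117) = 1, 92 is invertible modulo 117, hence a − b ≡ 0 (mod 117), i.e. a = b.
We now compute 92⁻¹ mod 117 explicitly. Euclid's algorithm: 117 = 1·92 + 25, 92 = 3·25 + 17, 25 = 1·17 + 8, 17 = 2·8 + 1; back-substituting gives 1 = 14·92 − 11·117, so 92⁻¹ ≡ 14 (mod 117).
For any y ∈ ℤ/117ℤ, x = 14(y − 16) mod 117 satisfies σ(x) = 92·14(y − 16) + 16 ≡ y (since 92·14 ≡ 1 mod 117). So every y has a preimage.
Thus σ is bijective.
Since σ is bijective, we compute σ⁻¹(12): solve 92x + 16 ≡ 12 (mod 117), i.e. 92x ≡ 113 (mod 117).
Multiplying by 92⁻¹ = 14 gives x ≡ 14·113 = 1582 = 13·117 + 61 ≡ 61 (mod 117).
Check: σ(61) = 92·61 + 16 = 5628 = 48·117 + 12 ≡ 12 (mod 117).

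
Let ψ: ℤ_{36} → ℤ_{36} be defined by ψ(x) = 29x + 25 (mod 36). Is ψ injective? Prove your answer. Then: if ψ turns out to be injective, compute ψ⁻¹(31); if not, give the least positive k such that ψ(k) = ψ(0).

30

If ψ(a) = ψ(b), then 29a ≡ 29b (mod 36). Because gcd(29, 36) = 1, we may cancel 29 to get a ≡ b (mod 36).
Thus ψ is injective.
We now compute 29⁻¹ mod 36 explicitly. Euclid's algorithm: 36 = 1·29 + 7, 29 = 4·7 + 1; back-substituting gives 1 = 5·29 − 4·36, so 29⁻¹ ≡ 5 (mod 36).
Since ψ is injective, we find ψ⁻¹(31): we need 29x ≡ 31 − 25 ≡ 6 (mod 36). Using 29⁻¹ = 5: x ≡ 5·6 = 30, so x = 30.
Check: ψ(30) = 29·30 + 25 = 895 = 24·36 + 31 ≡ 31 (mod 36).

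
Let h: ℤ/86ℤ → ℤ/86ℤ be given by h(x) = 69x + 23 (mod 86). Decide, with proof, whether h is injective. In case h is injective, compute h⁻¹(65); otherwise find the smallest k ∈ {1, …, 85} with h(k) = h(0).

If h(u) = h(v), then 69u ≡ 69v (mod 86). Because gcd(69, 86) = 1, we may cancel 69 to get u ≡ v (mod 86).
Thus h is injective.
We now compute 69⁻¹ mod 86 explicitly. Euclid's algorithm: 86 = 1·69 + 17, 69 = 4·17 + 1; back-substituting gives 1 = 5·69 − 4·86, so 69⁻¹ ≡ 5 (mod 86).
Since h is injective, we find h⁻¹(65): we need 69x ≡ 65 − 23 ≡ 42 (mod 86). Using 69⁻¹ = 5: x ≡ 5·42 = 210 = 2·86 + 38, so x = 38.
Check: h(38) = 69·38 + 23 = 2645 = 30·86 + 65 ≡ 65 (mod 86).

38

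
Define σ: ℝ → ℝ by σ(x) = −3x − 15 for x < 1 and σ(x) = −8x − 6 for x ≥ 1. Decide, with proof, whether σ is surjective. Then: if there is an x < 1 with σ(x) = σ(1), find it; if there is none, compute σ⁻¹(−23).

-1/3

Both pieces are strictly decreasing (slopes −3 and −8), so each is injective on its own interval.
The left piece maps (−∞, 1) onto (−18, ∞); the right piece maps [1, ∞) onto (−∞, −14].
The union (−18, ∞) ∪ (−∞, −14] covers ℝ, so σ is surjective.
For the follow-up: the images overlap, so an x < 1 with σ(x) = σ(1) exists. σ(1) = −14; solving −3x − 15 = −14 for x < 1 gives x = (−14 + 15)/(−3) = −1/3.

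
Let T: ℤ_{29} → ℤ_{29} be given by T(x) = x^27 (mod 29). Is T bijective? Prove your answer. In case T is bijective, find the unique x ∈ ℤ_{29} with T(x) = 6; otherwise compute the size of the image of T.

5

Since 29 is prime, the nonzero elements of ℤ_{29} form a cyclic group of order 28.
As gcd(27, 28) = 1, raising to the 27th power is a bijection on this group: if x_1^27 ≡ x_2^27 then (x_1x_2^{−1})^27 = 1, and the only element of order dividing gcd(27, 28) = 1 is 1, so x_1 = x_2.
With T(0) = 0 this makes T injective on all of ℤ_{29}, hence bijective (finite equal-size domain and codomain). In particular T is bijective.
Since T is bijective, we find the preimage of 6. The inverse of x ↦ x^27 on (ℤ_{29})^× is x ↦ x^27, because 27·27 = 729 = 26·28 + 1 ≡ 1 (mod 28) and x^{28} = 1 for x ≠ 0 (Fermat). So T⁻¹(6) = 6^27 mod 29.
Repeated squaring mod 29: 6^1 ≡ 6, 6^2 ≡ 6² = 36 ≡ 7, 6^4 ≡ 7² = 49 ≡ 20, 6^8 ≡ 20² = 400 ≡ 23, 6^16 ≡ 23² = 529 ≡ 7. Since 27 = 16 + 8 + 2 + 1, 6^27 ≡ 7·23·7·6: 7·23 = 161 ≡ 16, then 16·7 = 112 ≡ 25, then 25·6 = 150 ≡ 5. So 6^27 ≡ 5 (mod 29).
Hence T⁻¹(6) = 5.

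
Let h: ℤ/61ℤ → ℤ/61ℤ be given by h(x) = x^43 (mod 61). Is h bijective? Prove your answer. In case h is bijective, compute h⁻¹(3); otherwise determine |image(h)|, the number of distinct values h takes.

52

Since 61 is prime, the nonzero elements of ℤ/61ℤ form a cyclic group of order 60.
As gcd(43, 60) = 1, raising to the 43rd power is a bijection on this group: if x_1^43 ≡ x_2^43 then (x_1x_2^{−1})^43 = 1, and the only element of order dividing gcd(43, 60) = 1 is 1, so x_1 = x_2.
With h(0) = 0 this makes h injective on all of ℤ/61ℤ, hence bijective (finite equal-size domain and codomain). In particular h is bijective.
Since h is bijective, we find the preimage of 3. The inverse of x ↦ x^43 on (ℤ/61ℤ)^× is x ↦ x^7, because 43·7 = 301 = 5·60 + 1 ≡ 1 (mod 60) and x^{60} = 1 for x ≠ 0 (Fermat). So h⁻¹(3) = 3^7 mod 61.
Repeated squaring mod 61: 3^1 ≡ 3, 3^2 ≡ 3² = 9, 3^4 ≡ 9² = 81 ≡ 20. Since 7 = 4 + 2 + 1, 3^7 ≡ 20·9·3: 20·9 = 180 ≡ 58, then 58·3 = 174 ≡ 52. So 3^7 ≡ 52 (mod 61).
Hence h⁻¹(3) = 52.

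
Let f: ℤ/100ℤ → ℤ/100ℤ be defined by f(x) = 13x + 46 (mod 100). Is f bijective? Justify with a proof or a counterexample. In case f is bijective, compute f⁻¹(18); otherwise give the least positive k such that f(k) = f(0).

44

Recall: f is injective when f(x_1) = f(x_2) forces x_1 = x_2.
If f(x_1) = f(x_2), then 13x_1 ≡ 13x_2 (mod 100). Because gcd(13, 100) = 1, we may cancel 13 to get x_1 ≡ x_2 (mod 100).
We now compute 13⁻¹ mod 100 explicitly. Euclid's algorithm: 100 = 7·13 + 9, 13 = 1·9 + 4, 9 = 2·4 + 1; back-substituting gives 1 = 77·13 − 10·100, so 13⁻¹ ≡ 77 (mod 100).
Then y ↦ 77(y − 46) is a two-sided inverse to f, so every y ∈ ℤ/100ℤ has a preimage.
So f is bijective.
Since f is bijective, we compute f⁻¹(18): solve 13x + 46 ≡ 18 (mod 100), i.e. 13x ≡ 72 (mod 100).
Multiplying by 13⁻¹ = 77 gives x ≡ 77·72 = 5544 = 55·100 + 44 ≡ 44 (mod 100).
Check: f(44) = 13·44 + 46 = 618 = 6·100 + 18 ≡ 18 (mod 100).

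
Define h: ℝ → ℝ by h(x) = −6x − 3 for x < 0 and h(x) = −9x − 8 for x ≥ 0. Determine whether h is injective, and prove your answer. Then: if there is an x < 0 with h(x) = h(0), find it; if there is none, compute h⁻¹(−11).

1/3

Both pieces are strictly decreasing (slopes −6 and −9), so each is injective on its own interval.
The left piece maps (−∞, 0) onto (−3, ∞); the right piece maps [0, ∞) onto (−∞, −8].
These images are disjoint, so no value is attained by both pieces. Thus h is injective.
Because the two images are disjoint, no x < 0 has h(x) = h(0), so we compute h⁻¹(−11): −11 lies in (−∞, −8], so solve −9x − 8 = −11: x = (−11 + 8)/(−9) = 1/3.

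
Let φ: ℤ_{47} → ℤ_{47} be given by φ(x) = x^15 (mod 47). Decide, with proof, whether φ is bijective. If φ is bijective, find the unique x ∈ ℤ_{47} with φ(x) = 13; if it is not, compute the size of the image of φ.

Since 47 is prime, the nonzero elements of ℤ_{47} form a cyclic group of order 46.
As gcd(15, 46) = 1, raising to the 15th power is a bijection on this group: if x_1^15 ≡ x_2^15 then (x_1x_2^{−1})^15 = 1, and the only element of order dividing gcd(15, 46) = 1 is 1, so x_1 = x_2.
With φ(0) = 0 this makes φ injective on all of ℤ_{47}, hence bijective (finite equal-size domain and codomain). In particular φ is bijective.
Since φ is bijective, we find the preimage of 13. The inverse of x ↦ x^15 on (ℤ_{47})^× is x ↦ x^43, because 15·43 = 645 = 14·46 + 1 ≡ 1 (mod 46) and x^{46} = 1 for x ≠ 0 (Fermat). So φ⁻¹(13) = 13^43 mod 47.
Repeated squaring mod 47: 13^1 ≡ 13, 13^2 ≡ 13² = 169 ≡ 28, 13^4 ≡ 28² = 784 ≡ 32, 13^8 ≡ 32² = 1024 ≡ 37, 13^16 ≡ 37² = 1369 ≡ 6, 13^32 ≡ 6² = 36. Since 43 = 32 + 8 + 2 + 1, 13^43 ≡ 36·37·28·13: 36·37 = 1332 ≡ 16, then 16·28 = 448 ≡ 25, then 25·13 = 325 ≡ 43. So 13^43 ≡ 43 (mod 47).
Hence φ⁻¹(13) = 43.

43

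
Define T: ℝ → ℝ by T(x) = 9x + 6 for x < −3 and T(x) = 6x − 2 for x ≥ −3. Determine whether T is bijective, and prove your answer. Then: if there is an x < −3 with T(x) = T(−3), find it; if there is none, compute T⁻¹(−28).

Both pieces are strictly increasing (slopes 9 and 6), so each is injective on its own interval.
The left piece maps (−∞, −3) onto (−∞, −21); the right piece maps [−3, ∞) onto [−20, ∞).
The images leave a gap (−21 has no preimage), so T is not surjective, hence not bijective.
Because the two images are disjoint, no x < −3 has T(x) = T(−3), so we compute T⁻¹(−28): −28 lies in (−∞, −21), so solve 9x + 6 = −28: x = (−28 − 6)/9 = −34/9.

-34/9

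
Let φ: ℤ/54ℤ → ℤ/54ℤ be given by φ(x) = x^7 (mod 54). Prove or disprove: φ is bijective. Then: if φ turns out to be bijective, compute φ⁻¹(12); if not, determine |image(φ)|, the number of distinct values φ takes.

φ(0) = 0^7 = 0.
φ(6): Repeated squaring mod 54: 6^1 ≡ 6, 6^2 ≡ 6² = 36, 6^4 ≡ 36² = 1296 ≡ 0. Since 7 = 4 + 2 + 1, 6^7 ≡ 0·36·6: 0·36 = 0, then 0·6 = 0. So 6^7 ≡ 0 (mod 54).
So φ(0) = φ(6) = 0 while 0 ≠ 6, thus φ is not injective, hence not bijective.
Since φ is not bijective, we determine |image(φ)|. Computing x^7 mod 54 for each x (by repeated squaring, reducing mod 54 at every step), the values φ(0), φ(1), …, φ(53) are: 0, 1, 20, 27, 22, 41, 0, 43, 8, 27, 10, 29, 0, 31, 50, 27, 52, 17, 0, 19, 38, 27, 40, 5, 0, 7, 26, 27, 28, 47, 0, 49, 14, 27, 16, 35, 0, 37, 2, 27, 4, 23, 0, 25, 44, 27, 46, 11, 0, 13, 32, 27, 34, 53.
The distinct values are {0, 1, 2, 4, 5, 7, 8, 10, 11, 13, 14, 16, 17, 19, 20, 22, 23, 25, 26, 27, 28, 29, 31, 32, 34, 35, 37, 38, 40, 41, 43, 44, 46, 47, 49, 50, 52, 53}; there are 38 of them.

38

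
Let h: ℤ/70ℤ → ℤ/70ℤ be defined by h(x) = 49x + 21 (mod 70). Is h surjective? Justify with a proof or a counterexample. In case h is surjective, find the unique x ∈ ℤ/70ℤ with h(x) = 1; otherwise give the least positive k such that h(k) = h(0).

Recall that h is surjective if every y in the codomain equals h(x) for some x in the domain.
Since gcd(49, 70) = 7, we have 49x ≡ 0 (mod 7) for all x, so h(x) ≡ 0 (mod 7).
But 1 ≢ 0 (mod 7), so 1 ∈ ℤ/70ℤ has no preimage. Therefore h is not surjective.
Since h is not surjective, we find the least positive k with h(k) = h(0): this means 49k ≡ 0 (mod 70), i.e. 70 ∣ 49k. Since gcd(49, 70) = 7, dividing through by 7 this holds exactly when 10 ∣ 7k, and as gcd(7, 10) = 1, exactly when 10 ∣ k.
The smallest positive such k is 10.

10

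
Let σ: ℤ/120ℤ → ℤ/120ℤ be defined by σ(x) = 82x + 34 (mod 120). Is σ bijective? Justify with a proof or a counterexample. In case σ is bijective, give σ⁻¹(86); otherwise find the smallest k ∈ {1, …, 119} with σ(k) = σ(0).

60

By definition, σ is injective when σ(u) = σ(v) forces u = v.
We have gcd(82, 120) = 2 > 1. Taking u = 0 and v = 60: σ(0) = 34 and σ(60) = 82·60 + 34 = 4954 ≡ 34 (mod 120).
So σ(0) = σ(60) while 0 ≠ 60, so σ is not injective, hence not bijective.
Since σ is not bijective, we find the least positive k with σ(k) = σ(0): this means 82k ≡ 0 (mod 120), i.e. 120 ∣ 82k. Since gcd(82, 120) = 2, dividing through by 2 this holds exactly when 60 ∣ 41k, and as gcd(41, 60) = 1, exactly when 60 ∣ k.
The smallest positive such k is 60.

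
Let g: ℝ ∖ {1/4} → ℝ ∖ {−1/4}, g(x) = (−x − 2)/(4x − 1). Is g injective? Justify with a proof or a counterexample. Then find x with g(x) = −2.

Suppose g(s) = g(t). Cross-multiplying: (−s − 2)(4t − 1) = (−t − 2)(4s − 1).
Expanding both sides and cancelling the symmetric terms leaves 9·(s − t) = 0. Since 9 ≠ 0, s = t. Therefore g is injective.
Solving g(x) = −2: cross-multiplying gives −x − 2 = −2(4x − 1), which rearranges to 7x = 4, so x = 4/7.

4/7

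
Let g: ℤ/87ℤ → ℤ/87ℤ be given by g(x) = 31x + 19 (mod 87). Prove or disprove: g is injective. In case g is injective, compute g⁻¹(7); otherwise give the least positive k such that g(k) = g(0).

Suppose g(x_1) = g(x_2) in ℤ/87ℤ. Then 31x_1 + 19 ≡ 31x_2 + 19 (mod 87), therefore 31(x_1 − x_2) ≡ 0 (mod 87).
Since gcd(31, 87) = 1, 31 is invertible modulo 87, hence x_1 − x_2 ≡ 0 (mod 87), i.e. x_1 = x_2.
So g is injective.
We now compute 31⁻¹ mod 87 explicitly. Euclid's algorithm: 87 = 2·31 + 25, 31 = 1·25 + 6, 25 = 4·6 + 1; back-substituting gives 1 = 73·31 − 26·87, so 31⁻¹ ≡ 73 (mod 87).
Since g is injective, we compute g⁻¹(7): solve 31x + 19 ≡ 7 (mod 87), i.e. 31x ≡ 75 (mod 87).
Multiplying by 31⁻¹ = 73 gives x ≡ 73·75 = 5475 = 62·87 + 81 ≡ 81 (mod 87).
Check: g(81) = 31·81 + 19 = 2530 = 29·87 + 7 ≡ 7 (mod 87).

81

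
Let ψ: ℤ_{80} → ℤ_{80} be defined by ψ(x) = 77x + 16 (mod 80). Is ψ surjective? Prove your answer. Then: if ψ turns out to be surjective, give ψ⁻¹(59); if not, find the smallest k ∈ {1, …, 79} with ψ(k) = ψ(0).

39

Since gcd(77, 80) = 1, 77 is invertible modulo 80. Euclid's algorithm: 80 = 1·77 + 3, 77 = 25·3 + 2, 3 = 1·2 + 1; back-substituting gives 1 = 53·77 − 51·80, so 77⁻¹ ≡ 53 (mod 80).
For any y ∈ ℤ_{80}, x = 53(y − 16) mod 80 satisfies ψ(x) = 77·53(y − 16) + 16 ≡ y (since 77·53 ≡ 1 mod 80). So every y has a preimage.
Thus ψ is surjective.
Since ψ is surjective, we find ψ⁻¹(59): we need 77x ≡ 59 − 16 ≡ 43 (mod 80). Using 77⁻¹ = 53: x ≡ 53·43 = 2279 = 28·80 + 39, so x = 39.
Check: ψ(39) = 77·39 + 16 = 3019 = 37·80 + 59 ≡ 59 (mod 80).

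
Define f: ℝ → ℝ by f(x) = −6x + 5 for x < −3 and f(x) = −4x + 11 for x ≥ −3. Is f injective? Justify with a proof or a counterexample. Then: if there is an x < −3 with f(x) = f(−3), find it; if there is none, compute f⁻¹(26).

Both pieces are strictly decreasing (slopes −6 and −4), so each is injective on its own interval.
The left piece maps (−∞, −3) onto (23, ∞); the right piece maps [−3, ∞) onto (−∞, 23].
These images are disjoint, so no value is attained by both pieces. Therefore f is injective.
Because the two images are disjoint, no x < −3 has f(x) = f(−3), so we compute f⁻¹(26): 26 lies in (23, ∞), so solve −6x + 5 = 26: x = (26 − 5)/(−6) = −7/2.

-7/2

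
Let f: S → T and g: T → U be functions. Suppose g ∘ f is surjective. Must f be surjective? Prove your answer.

not surjective

No. Take S = {0, 1}, T = {0, 1, 2, 3}, U = {0}, f(a) = 0 for every a ∈ S, and g(b) = 0 for every b ∈ T.
Then g ∘ f is surjective onto {0}, but 3 ∈ T has no preimage under f, so f is not surjective.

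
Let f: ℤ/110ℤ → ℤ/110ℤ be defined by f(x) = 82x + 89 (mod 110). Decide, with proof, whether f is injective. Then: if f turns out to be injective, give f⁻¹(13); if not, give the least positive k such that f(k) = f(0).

55

Recall that f is injective if f(a) = f(b) implies a = b.
We have gcd(82, 110) = 2 > 1. Taking a = 0 and b = 55: f(0) = 89 and f(55) = 82·55 + 89 = 4599 ≡ 89 (mod 110).
So f(0) = f(55) while 0 ≠ 55, thus f is not injective.
Since f is not injective, we find the least positive k with f(k) = f(0): this means 82k ≡ 0 (mod 110), i.e. 110 ∣ 82k. Since gcd(82, 110) = 2, dividing through by 2 this holds exactly when 55 ∣ 41k, and as gcd(41, 55) = 1, exactly when 55 ∣ k.
The smallest positive such k is 55.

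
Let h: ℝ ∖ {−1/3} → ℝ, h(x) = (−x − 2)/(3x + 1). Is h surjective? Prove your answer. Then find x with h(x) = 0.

If h(x) = −1/3, cross-multiplying gives 3(−x − 2) = −1(3x + 1), which simplifies to −6 = −1 — false.  So −1/3 has no preimage and h is not surjective.
Solving h(x) = 0: cross-multiplying gives −x − 2 = 0(3x + 1), which rearranges to −1x = 2, so x = −2.

-2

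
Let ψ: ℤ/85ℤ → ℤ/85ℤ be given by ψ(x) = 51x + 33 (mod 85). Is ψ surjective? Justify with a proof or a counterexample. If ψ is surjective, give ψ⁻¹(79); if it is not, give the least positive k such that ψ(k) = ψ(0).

Since gcd(51, 85) = 17, we have 51x ≡ 0 (mod 17) for all x, so ψ(x) ≡ 16 (mod 17).
But 0 ≢ 16 (mod 17), so 0 ∈ ℤ/85ℤ has no preimage. Hence ψ is not surjective.
Since ψ is not surjective, we find the least positive k with ψ(k) = ψ(0): this means 51k ≡ 0 (mod 85), i.e. 85 ∣ 51k. Since gcd(51, 85) = 17, dividing through by 17 this holds exactly when 5 ∣ 3k, and as gcd(3, 5) = 1, exactly when 5 ∣ k.
The smallest positive such k is 5.

5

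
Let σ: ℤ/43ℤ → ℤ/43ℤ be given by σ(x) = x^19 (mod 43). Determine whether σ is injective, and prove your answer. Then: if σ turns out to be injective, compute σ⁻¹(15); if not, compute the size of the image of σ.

25

Since 43 is prime, the nonzero elements of ℤ/43ℤ form a cyclic group of order 42.
As gcd(19, 42) = 1, raising to the 19th power is a bijection on this group: if x_1^19 ≡ x_2^19 then (x_1x_2^{−1})^19 = 1, and the only element of order dividing gcd(19, 42) = 1 is 1, so x_1 = x_2.
With σ(0) = 0 this makes σ injective on all of ℤ/43ℤ, hence bijective (finite equal-size domain and codomain). In particular σ is injective.
Since σ is injective, we find the preimage of 15. The inverse of x ↦ x^19 on (ℤ/43ℤ)^× is x ↦ x^31, because 19·31 = 589 = 14·42 + 1 ≡ 1 (mod 42) and x^{42} = 1 for x ≠ 0 (Fermat). So σ⁻¹(15) = 15^31 mod 43.
Repeated squaring mod 43: 15^1 ≡ 15, 15^2 ≡ 15² = 225 ≡ 10, 15^4 ≡ 10² = 100 ≡ 14, 15^8 ≡ 14² = 196 ≡ 24, 15^16 ≡ 24² = 576 ≡ 17. Since 31 = 16 + 8 + 4 + 2 + 1, 15^31 ≡ 17·24·14·10·15: 17·24 = 408 ≡ 21, then 21·14 = 294 ≡ 36, then 36·10 = 360 ≡ 16, then 16·15 = 240 ≡ 25. So 15^31 ≡ 25 (mod 43).
Hence σ⁻¹(15) = 25.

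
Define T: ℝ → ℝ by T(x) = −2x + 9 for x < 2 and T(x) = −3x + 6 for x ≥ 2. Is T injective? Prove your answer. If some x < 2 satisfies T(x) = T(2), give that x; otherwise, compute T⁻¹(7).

Both pieces are strictly decreasing (slopes −2 and −3), so each is injective on its own interval.
The left piece maps (−∞, 2) onto (5, ∞); the right piece maps [2, ∞) onto (−∞, 0].
These images are disjoint, so no value is attained by both pieces. So T is injective.
Because the two images are disjoint, no x < 2 has T(x) = T(2), so we compute T⁻¹(7): 7 lies in (5, ∞), so solve −2x + 9 = 7: x = (7 − 9)/(−2) = 1.

1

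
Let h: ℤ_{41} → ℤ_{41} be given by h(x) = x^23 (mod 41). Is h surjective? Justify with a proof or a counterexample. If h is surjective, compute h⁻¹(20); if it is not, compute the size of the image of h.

8

Since 41 is prime, the nonzero elements of ℤ_{41} form a cyclic group of order 40.
As gcd(23, 40) = 1, raising to the 23rd power is a bijection on this group: if a^23 ≡ b^23 then (ab^{−1})^23 = 1, and the only element of order dividing gcd(23, 40) = 1 is 1, so a = b.
With h(0) = 0 this makes h injective on all of ℤ_{41}, hence bijective (finite equal-size domain and codomain). In particular h is surjective.
Since h is surjective, we find the preimage of 20. The inverse of x ↦ x^23 on (ℤ_{41})^× is x ↦ x^7, because 23·7 = 161 = 4·40 + 1 ≡ 1 (mod 40) and x^{40} = 1 for x ≠ 0 (Fermat). So h⁻¹(20) = 20^7 mod 41.
Repeated squaring mod 41: 20^1 ≡ 20, 20^2 ≡ 20² = 400 ≡ 31, 20^4 ≡ 31² = 961 ≡ 18. Since 7 = 4 + 2 + 1, 20^7 ≡ 18·31·20: 18·31 = 558 ≡ 25, then 25·20 = 500 ≡ 8. So 20^7 ≡ 8 (mod 41).
Hence h⁻¹(20) = 8.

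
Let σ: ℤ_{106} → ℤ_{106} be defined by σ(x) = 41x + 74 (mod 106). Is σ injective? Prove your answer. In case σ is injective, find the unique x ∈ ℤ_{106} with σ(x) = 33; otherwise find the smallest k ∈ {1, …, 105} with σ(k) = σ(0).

If σ(u) = σ(v), then 41u ≡ 41v (mod 106). Because gcd(41, 106) = 1, we may cancel 41 to get u ≡ v (mod 106).
Hence σ is injective.
We now compute 41⁻¹ mod 106 explicitly. Euclid's algorithm: 106 = 2·41 + 24, 41 = 1·24 + 17, 24 = 1·17 + 7, 17 = 2·7 + 3, 7 = 2·3 + 1; back-substituting gives 1 = 75·41 − 29·106, so 41⁻¹ ≡ 75 (mod 106).
Since σ is injective, we compute σ⁻¹(33): solve 41x + 74 ≡ 33 (mod 106), i.e. 41x ≡ 65 (mod 106).
Multiplying by 41⁻¹ = 75 gives x ≡ 75·65 = 4875 = 45·106 + 105 ≡ 105 (mod 106).
Check: σ(105) = 41·105 + 74 = 4379 = 41·106 + 33 ≡ 33 (mod 106).

105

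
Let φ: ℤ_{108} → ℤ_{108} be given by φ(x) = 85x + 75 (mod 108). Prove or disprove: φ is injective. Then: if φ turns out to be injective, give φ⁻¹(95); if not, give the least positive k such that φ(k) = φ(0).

32

Suppose φ(a) = φ(b) in ℤ_{108}. Then 85a + 75 ≡ 85b + 75 (mod 108), so 85(a − b) ≡ 0 (mod 108).
Since gcd(85, 108) = 1, 85 is invertible modulo 108, hence a − b ≡ 0 (mod 108), i.e. a = b.
Therefore φ is injective.
We now compute 85⁻¹ mod 108 explicitly. Euclid's algorithm: 108 = 1·85 + 23, 85 = 3·23 + 16, 23 = 1·16 + 7, 16 = 2·7 + 2, 7 = 3·2 + 1; back-substituting gives 1 = 61·85 − 48·108, so 85⁻¹ ≡ 61 (mod 108).
Since φ is injective, we find φ⁻¹(95): we need 85x ≡ 95 − 75 ≡ 20 (mod 108). Using 85⁻¹ = 61: x ≡ 61·20 = 1220 = 11·108 + 32, so x = 32.
Check: φ(32) = 85·32 + 75 = 2795 = 25·108 + 95 ≡ 95 (mod 108).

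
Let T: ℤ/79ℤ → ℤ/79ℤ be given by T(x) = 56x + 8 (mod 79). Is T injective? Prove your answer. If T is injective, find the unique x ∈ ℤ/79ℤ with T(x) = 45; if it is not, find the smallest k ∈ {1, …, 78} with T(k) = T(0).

19

By definition, T is injective if T(x_1) = T(x_2) implies x_1 = x_2.
Suppose T(x_1) = T(x_2) in ℤ/79ℤ. Then 56x_1 + 8 ≡ 56x_2 + 8 (mod 79), hence 56(x_1 − x_2) ≡ 0 (mod 79).
Since gcd(56, 79) = 1, 56 is invertible modulo 79, so x_1 − x_2 ≡ 0 (mod 79), i.e. x_1 = x_2.
So T is injective.
We now compute 56⁻¹ mod 79 explicitly. Euclid's algorithm: 79 = 1·56 + 23, 56 = 2·23 + 10, 23 = 2·10 + 3, 10 = 3·3 + 1; back-substituting gives 1 = 24·56 − 17·79, so 56⁻¹ ≡ 24 (mod 79).
Since T is injective, we compute T⁻¹(45): solve 56x + 8 ≡ 45 (mod 79), i.e. 56x ≡ 37 (mod 79).
Multiplying by 56⁻¹ = 24 gives x ≡ 24·37 = 888 = 11·79 + 19 ≡ 19 (mod 79).
Check: T(19) = 56·19 + 8 = 1072 = 13·79 + 45 ≡ 45 (mod 79).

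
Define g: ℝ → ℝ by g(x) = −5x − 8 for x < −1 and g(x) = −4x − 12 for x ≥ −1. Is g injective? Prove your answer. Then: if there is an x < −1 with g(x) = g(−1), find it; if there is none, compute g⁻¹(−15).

Both pieces are strictly decreasing (slopes −5 and −4), so each is injective on its own interval.
The left piece maps (−∞, −1) onto (−3, ∞); the right piece maps [−1, ∞) onto (−∞, −8].
These images are disjoint, so no value is attained by both pieces. Hence g is injective.
Because the two images are disjoint, no x < −1 has g(x) = g(−1), so we compute g⁻¹(−15): −15 lies in (−∞, −8], so solve −4x − 12 = −15: x = (−15 + 12)/(−4) = 3/4.

3/4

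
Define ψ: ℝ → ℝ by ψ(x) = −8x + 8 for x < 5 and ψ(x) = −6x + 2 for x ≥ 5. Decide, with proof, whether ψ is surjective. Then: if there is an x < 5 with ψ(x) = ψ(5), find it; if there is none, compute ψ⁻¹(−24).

9/2

Both pieces are strictly decreasing (slopes −8 and −6), so each is injective on its own interval.
The left piece maps (−∞, 5) onto (−32, ∞); the right piece maps [5, ∞) onto (−∞, −28].
The union (−32, ∞) ∪ (−∞, −28] covers ℝ, so ψ is surjective.
For the follow-up: the images overlap, so an x < 5 with ψ(x) = ψ(5) exists. ψ(5) = −28; solving −8x + 8 = −28 for x < 5 gives x = (−28 − 8)/(−8) = 9/2.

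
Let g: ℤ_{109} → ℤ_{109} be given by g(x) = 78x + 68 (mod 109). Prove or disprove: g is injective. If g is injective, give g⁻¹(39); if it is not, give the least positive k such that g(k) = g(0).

15

Suppose g(s) = g(t) in ℤ_{109}. Then 78s + 68 ≡ 78t + 68 (mod 109), so 78(s − t) ≡ 0 (mod 109).
Since gcd(78, 109) = 1, 78 is invertible modulo 109, therefore s − t ≡ 0 (mod 109), i.e. s = t.
Thus g is injective.
We now compute 78⁻¹ mod 109 explicitly. Euclid's algorithm: 109 = 1·78 + 31, 78 = 2·31 + 16, 31 = 1·16 + 15, 16 = 1·15 + 1; back-substituting gives 1 = 7·78 − 5·109, so 78⁻¹ ≡ 7 (mod 109).
Since g is injective, we find g⁻¹(39): we need 78x ≡ 39 − 68 ≡ 80 (mod 109). Using 78⁻¹ = 7: x ≡ 7·80 = 560 = 5·109 + 15, so x = 15.
Check: g(15) = 78·15 + 68 = 1238 = 11·109 + 39 ≡ 39 (mod 109).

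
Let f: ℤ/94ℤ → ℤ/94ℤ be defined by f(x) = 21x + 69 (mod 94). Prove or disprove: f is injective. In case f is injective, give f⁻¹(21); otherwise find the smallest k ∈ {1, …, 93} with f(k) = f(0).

Suppose f(a) = f(b) in ℤ/94ℤ. Then 21a + 69 ≡ 21b + 69 (mod 94), thus 21(a − b) ≡ 0 (mod 94).
Since gcd(21, 94) = 1, 21 is invertible modulo 94, therefore a − b ≡ 0 (mod 94), i.e. a = b.
So f is injective.
We now compute 21⁻¹ mod 94 explicitly. Euclid's algorithm: 94 = 4·21 + 10, 21 = 2·10 + 1; back-substituting gives 1 = 9·21 − 2·94, so 21⁻¹ ≡ 9 (mod 94).
Since f is injective, we compute f⁻¹(21): solve 21x + 69 ≡ 21 (mod 94), i.e. 21x ≡ 46 (mod 94).
Multiplying by 21⁻¹ = 9 gives x ≡ 9·46 = 414 = 4·94 + 38 ≡ 38 (mod 94).
Check: f(38) = 21·38 + 69 = 867 = 9·94 + 21 ≡ 21 (mod 94).

38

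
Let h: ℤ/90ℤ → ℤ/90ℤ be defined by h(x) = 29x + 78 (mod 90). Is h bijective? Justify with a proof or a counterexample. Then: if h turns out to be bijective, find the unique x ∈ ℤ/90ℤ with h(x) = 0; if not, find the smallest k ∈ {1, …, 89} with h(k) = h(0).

If h(x_1) = h(x_2), then 29x_1 ≡ 29x_2 (mod 90). Because gcd(29, 90) = 1, we may cancel 29 to get x_1 ≡ x_2 (mod 90).
We now compute 29⁻¹ mod 90 explicitly. Euclid's algorithm: 90 = 3·29 + 3, 29 = 9·3 + 2, 3 = 1·2 + 1; back-substituting gives 1 = 59·29 − 19·90, so 29⁻¹ ≡ 59 (mod 90).
Then y ↦ 59(y − 78) is a two-sided inverse to h, so every y ∈ ℤ/90ℤ has a preimage.
So h is bijective.
Since h is bijective, we compute h⁻¹(0): solve 29x + 78 ≡ 0 (mod 90), i.e. 29x ≡ 12 (mod 90).
Multiplying by 29⁻¹ = 59 gives x ≡ 59·12 = 708 = 7·90 + 78 ≡ 78 (mod 90).
Check: h(78) = 29·78 + 78 = 2340 = 26·90 + 0 ≡ 0 (mod 90).

78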